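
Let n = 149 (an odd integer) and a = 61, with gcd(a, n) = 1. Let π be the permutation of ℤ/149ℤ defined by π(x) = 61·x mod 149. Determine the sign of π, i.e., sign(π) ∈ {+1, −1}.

+1

Trace 104: π^k(104) = [104, 86, 31, 103, 25, 35, 49] for k=0..6.
3 cycles of lengths [74, 74, 1].
sign(π) = (−1)^{n − #cycles} = (−1)^{149−3} = (−1)^146 = +1.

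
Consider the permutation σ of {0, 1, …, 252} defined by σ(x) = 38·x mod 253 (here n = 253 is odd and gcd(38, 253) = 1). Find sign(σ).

Start at x=213: 213 → 251 → 177 → 148 → 58 → 180 → 9 → … (one orbit).
π_38 has 6 disjoint cycles with lengths [110, 110, 22, 5, 5, 1] on {0,…,252}.
Σ(ℓ_i−1) = 253−6 = 247; sign = (−1)^247 = -1.

-1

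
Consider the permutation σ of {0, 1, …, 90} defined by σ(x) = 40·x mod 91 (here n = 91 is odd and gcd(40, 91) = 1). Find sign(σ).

Start at x=53: 53 → 27 → 79 → 66 → 1 → 40 → 53 (one orbit).
Decompose π into cycles: lengths [6, 6, 6, 6, 6, 6, 6, 6, 6, 6, 6, 6, 6, 1, 1, 1, 1, 1, 1, 1, 1, 1, 1, 1, 1, 1] (26 cycles, including the fixed point 0).
91 − 26 = 65 transpositions; sign(π) = (−1)^65 = -1.
(40|91)_J = -1 (Zolotarev's lemma cross-check).

-1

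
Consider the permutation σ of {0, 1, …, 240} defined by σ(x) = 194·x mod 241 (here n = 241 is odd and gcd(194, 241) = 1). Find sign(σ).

+1

Trace 240: π^k(240) = [240, 47, 201, 193, 87, 8, 106] for k=0..6.
7 cycles of lengths [40, 40, 40, 40, 40, 40, 1].
sign(π) = (−1)^{n − #cycles} = (−1)^{241−7} = (−1)^234 = +1.
Zolotarev: (194|241) = +1, matching the cycle-count sign.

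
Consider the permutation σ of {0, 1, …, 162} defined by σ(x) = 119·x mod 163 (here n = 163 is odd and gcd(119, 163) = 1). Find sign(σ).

+1

Orbit of 150 under x↦119x: [150, 83, 97, 133, 16, 111, 6]… (length divides ord_163(119)).
Cycle type of π: 81×2 + 1; total 3 cycles.
sign(π) = (−1)^{n − #cycles} = (−1)^{163−3} = (−1)^160 = +1.
The Jacobi symbol (119|163) = +1 (Zolotarev) agrees.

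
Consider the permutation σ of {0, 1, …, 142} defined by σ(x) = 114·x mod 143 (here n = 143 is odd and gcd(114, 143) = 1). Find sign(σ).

Orbit of 14 under x↦114x: [14, 23, 48, 38, 42, 69, 1]… (length divides ord_143(114)).
The orbit structure of x ↦ 114x mod 143: 9 orbits of sizes [30, 30, 30, 30, 6, 6, 5, 5, 1].
Σ(ℓ_i−1) = 143−9 = 134; sign = (−1)^134 = +1.
Zolotarev: (114|143) = +1, matching the cycle-count sign.

+1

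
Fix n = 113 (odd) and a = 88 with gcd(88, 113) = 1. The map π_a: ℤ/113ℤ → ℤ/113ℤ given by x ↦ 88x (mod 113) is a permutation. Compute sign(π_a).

Orbit of 112 under x↦88x: [112, 25, 53, 31, 16, 52, 56]… (length divides ord_113(88)).
3 cycles of lengths [56, 56, 1].
3 cycles on 113: each ℓ→(−1)^(ℓ−1), product (−1)^110 = +1.

+1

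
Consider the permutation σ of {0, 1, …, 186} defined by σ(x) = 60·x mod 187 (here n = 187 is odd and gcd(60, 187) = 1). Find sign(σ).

+1

Orbit of 16 under x↦60x: [16, 25, 4, 53, 1, 60, 47]… (length divides ord_187(60)).
Decompose π into cycles: lengths [40, 40, 40, 40, 8, 8, 5, 5, 1] (9 cycles, including the fixed point 0).
n − c = 187 − 9 = 178; sign = (−1)^178 = +1.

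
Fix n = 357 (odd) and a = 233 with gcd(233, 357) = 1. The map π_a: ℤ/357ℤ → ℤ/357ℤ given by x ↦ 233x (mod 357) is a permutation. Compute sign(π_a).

Orbit of 176 under x↦233x: [176, 310, 116, 253, 44, 256, 29]… (length divides ord_357(233)).
Cycle type of π: 48×6 + 16×3 + 6×2 + 3×2 + 2 + 1; total 15 cycles.
357 − 15 = 342 transpositions; sign(π) = (−1)^342 = +1.
The Jacobi symbol (233|357) = +1 (Zolotarev) agrees.

+1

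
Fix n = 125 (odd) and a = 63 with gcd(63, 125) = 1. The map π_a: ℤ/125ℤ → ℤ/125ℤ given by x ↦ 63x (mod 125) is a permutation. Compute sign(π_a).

Trace 89: π^k(89) = [89, 107, 116, 58, 29, 77, 101] for k=0..6.
Decompose π into cycles: lengths [100, 20, 4, 1] (4 cycles, including the fixed point 0).
125 − 4 = 121 transpositions; sign(π) = (−1)^121 = -1.
The Jacobi symbol (63|125) = -1 (Zolotarev) agrees.

-1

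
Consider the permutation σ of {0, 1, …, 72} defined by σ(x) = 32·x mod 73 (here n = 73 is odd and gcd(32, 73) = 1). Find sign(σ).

+1

Orbit of 16 under x↦32x: [16, 1, 32, 2, 64, 4, 55]… (length divides ord_73(32)).
π_32 has 9 disjoint cycles with lengths [9, 9, 9, 9, 9, 9, 9, 9, 1] on {0,…,72}.
With 9 cycles on 73 points, sign = (−1)^{73−9} = +1.
Check: (32/73) = +1 by Zolotarev.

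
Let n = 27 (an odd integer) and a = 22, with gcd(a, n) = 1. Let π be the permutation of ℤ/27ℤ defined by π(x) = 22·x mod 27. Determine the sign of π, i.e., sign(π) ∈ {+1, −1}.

Start at x=7: 7 → 19 → 13 → 16 → 1 → 22 → 25 → … (one orbit).
π_22 has 7 disjoint cycles with lengths [9, 9, 3, 3, 1, 1, 1] on {0,…,26}.
27 − 7 = 20 transpositions; sign(π) = (−1)^20 = +1.

+1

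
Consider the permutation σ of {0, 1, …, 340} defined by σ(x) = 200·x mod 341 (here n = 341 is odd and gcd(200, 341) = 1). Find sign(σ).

-1

Orbit of 56 under x↦200x: [56, 288, 312, 338, 82, 32, 262]… (length divides ord_341(200)).
14 cycles of lengths [30, 30, 30, 30, 30, 30, 30, 30, 30, 30, 15, 15, 10, 1].
n − c = 341 − 14 = 327; sign = (−1)^327 = -1.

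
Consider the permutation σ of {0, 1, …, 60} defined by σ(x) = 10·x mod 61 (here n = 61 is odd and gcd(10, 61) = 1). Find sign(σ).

Orbit of 37 under x↦10x: [37, 4, 40, 34, 35, 45, 23]… (length divides ord_61(10)).
Cycle lengths of π_10 on ℤ/61ℤ: [60, 1]; 2 cycles in total.
With 2 cycles on 61 points, sign = (−1)^{61−2} = -1.
(10|61)_J = -1 (Zolotarev's lemma cross-check).

-1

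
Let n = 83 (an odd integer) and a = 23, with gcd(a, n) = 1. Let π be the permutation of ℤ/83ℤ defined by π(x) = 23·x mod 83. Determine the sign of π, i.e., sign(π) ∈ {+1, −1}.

Trace 81: π^k(81) = [81, 37, 21, 68, 70, 33, 12] for k=0..6.
Decompose π into cycles: lengths [41, 41, 1] (3 cycles, including the fixed point 0).
83 − 3 = 80 transpositions; sign(π) = (−1)^80 = +1.
The Jacobi symbol (23|83) = +1 (Zolotarev) agrees.

+1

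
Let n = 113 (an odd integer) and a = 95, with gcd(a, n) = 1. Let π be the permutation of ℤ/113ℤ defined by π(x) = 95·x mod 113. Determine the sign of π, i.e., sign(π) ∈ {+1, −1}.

+1

Trace 1: π^k(1) = [1, 95, 98, 44, 112, 18, 15] for k=0..6.
Decompose π into cycles: lengths [8, 8, 8, 8, 8, 8, 8, 8, 8, 8, 8, 8, 8, 8, 1] (15 cycles, including the fixed point 0).
n − c = 113 − 15 = 98; sign = (−1)^98 = +1.
(95|113)_J = +1 (Zolotarev's lemma cross-check).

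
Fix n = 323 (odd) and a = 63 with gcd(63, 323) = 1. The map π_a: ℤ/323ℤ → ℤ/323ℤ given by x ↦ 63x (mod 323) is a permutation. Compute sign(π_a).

Orbit of 197 under x↦63x: [197, 137, 233, 144, 28, 149, 20]… (length divides ord_323(63)).
The orbit structure of x ↦ 63x mod 323: 6 orbits of sizes [144, 144, 16, 9, 9, 1].
Σ(ℓ_i−1) = 323−6 = 317; sign = (−1)^317 = -1.
Via Zolotarev, sign(π_{63}) = (63|323) = -1.

-1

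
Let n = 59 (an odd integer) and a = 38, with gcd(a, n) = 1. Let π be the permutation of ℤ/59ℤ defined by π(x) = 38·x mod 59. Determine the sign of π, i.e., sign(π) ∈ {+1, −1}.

Start at x=10: 10 → 26 → 44 → 20 → 52 → 29 → 40 → … (one orbit).
π_38 has 2 disjoint cycles with lengths [58, 1] on {0,…,58}.
sign(π) = (−1)^{n − #cycles} = (−1)^{59−2} = (−1)^57 = -1.
Zolotarev: (38|59) = -1, matching the cycle-count sign.

-1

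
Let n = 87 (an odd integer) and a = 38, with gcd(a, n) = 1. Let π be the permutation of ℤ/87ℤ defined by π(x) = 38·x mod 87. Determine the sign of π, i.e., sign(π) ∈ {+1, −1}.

-1

Trace 7: π^k(7) = [7, 5, 16, 86, 49, 35, 25] for k=0..6.
Cycle lengths of π_38 on ℤ/87ℤ: [14, 14, 14, 14, 14, 14, 2, 1]; 8 cycles in total.
sign(π) = (−1)^{n − #cycles} = (−1)^{87−8} = (−1)^79 = -1.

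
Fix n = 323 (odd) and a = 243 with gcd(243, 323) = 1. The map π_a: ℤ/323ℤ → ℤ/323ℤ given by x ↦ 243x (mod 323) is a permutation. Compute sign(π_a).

Trace 146: π^k(146) = [146, 271, 284, 213, 79, 140, 105] for k=0..6.
The orbit structure of x ↦ 243x mod 323: 5 orbits of sizes [144, 144, 18, 16, 1].
n − c = 323 − 5 = 318; sign = (−1)^318 = +1.
Via Zolotarev, sign(π_{243}) = (243|323) = +1.

+1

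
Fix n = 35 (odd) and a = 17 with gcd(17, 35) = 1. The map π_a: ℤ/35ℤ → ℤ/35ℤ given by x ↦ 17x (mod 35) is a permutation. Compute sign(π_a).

+1

Orbit of 1 under x↦17x: [1, 17, 9, 13, 11, 12, 29]… (length divides ord_35(17)).
Decompose π into cycles: lengths [12, 12, 6, 4, 1] (5 cycles, including the fixed point 0).
Σ(ℓ_i−1) = 35−5 = 30; sign = (−1)^30 = +1.
(17|35)_J = +1 (Zolotarev's lemma cross-check).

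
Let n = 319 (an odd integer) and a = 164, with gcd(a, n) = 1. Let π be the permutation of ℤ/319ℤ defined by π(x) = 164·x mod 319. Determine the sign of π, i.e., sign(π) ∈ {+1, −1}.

Orbit of 21 under x↦164x: [21, 254, 186, 199, 98, 122, 230]… (length divides ord_319(164)).
Cycle type of π: 28×11 + 2×5 + 1; total 17 cycles.
Σ(ℓ_i−1) = 319−17 = 302; sign = (−1)^302 = +1.
Zolotarev: (164|319) = +1, matching the cycle-count sign.

+1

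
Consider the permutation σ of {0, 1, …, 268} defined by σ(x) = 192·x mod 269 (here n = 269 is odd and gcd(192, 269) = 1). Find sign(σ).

-1

Trace 221: π^k(221) = [221, 199, 10, 37, 110, 138, 134] for k=0..6.
Cycle type of π: 268 + 1; total 2 cycles.
269 − 2 = 267 transpositions; sign(π) = (−1)^267 = -1.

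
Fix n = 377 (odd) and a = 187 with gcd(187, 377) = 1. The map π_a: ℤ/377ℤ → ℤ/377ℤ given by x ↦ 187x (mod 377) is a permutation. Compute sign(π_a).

Trace 138: π^k(138) = [138, 170, 122, 194, 86, 248, 5] for k=0..6.
Decompose π into cycles: lengths [28, 28, 28, 28, 28, 28, 28, 28, 28, 28, 28, 28, 14, 14, 4, 4, 4, 1] (18 cycles, including the fixed point 0).
sign(π) = (−1)^{n − #cycles} = (−1)^{377−18} = (−1)^359 = -1.

-1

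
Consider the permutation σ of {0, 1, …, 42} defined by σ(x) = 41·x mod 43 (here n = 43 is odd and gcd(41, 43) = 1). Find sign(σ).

Start at x=35: 35 → 16 → 11 → 21 → 1 → 41 → 4 → 35 (one orbit).
Cycle lengths of π_41 on ℤ/43ℤ: [7, 7, 7, 7, 7, 7, 1]; 7 cycles in total.
7 cycles on 43: each ℓ→(−1)^(ℓ−1), product (−1)^36 = +1.

+1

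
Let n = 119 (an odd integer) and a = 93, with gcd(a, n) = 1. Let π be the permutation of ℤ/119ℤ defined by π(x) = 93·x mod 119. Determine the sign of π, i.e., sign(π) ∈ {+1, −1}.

+1

Orbit of 25 under x↦93x: [25, 64, 2, 67, 43, 72, 32]… (length divides ord_119(93)).
Decompose π into cycles: lengths [24, 24, 24, 24, 8, 8, 3, 3, 1] (9 cycles, including the fixed point 0).
119 − 9 = 110 transpositions; sign(π) = (−1)^110 = +1.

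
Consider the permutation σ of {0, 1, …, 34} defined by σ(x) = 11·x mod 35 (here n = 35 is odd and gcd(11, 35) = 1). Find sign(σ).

Trace 11: π^k(11) = [11, 16, 1] for k=0..2.
Cycle type of π: 3×10 + 1×5; total 15 cycles.
35 − 15 = 20 transpositions; sign(π) = (−1)^20 = +1.

+1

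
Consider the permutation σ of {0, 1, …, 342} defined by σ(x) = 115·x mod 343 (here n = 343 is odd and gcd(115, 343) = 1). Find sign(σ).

-1

Start at x=243: 243 → 162 → 108 → 72 → 48 → 32 → 250 → … (one orbit).
The orbit structure of x ↦ 115x mod 343: 4 orbits of sizes [294, 42, 6, 1].
With 4 cycles on 343 points, sign = (−1)^{343−4} = -1.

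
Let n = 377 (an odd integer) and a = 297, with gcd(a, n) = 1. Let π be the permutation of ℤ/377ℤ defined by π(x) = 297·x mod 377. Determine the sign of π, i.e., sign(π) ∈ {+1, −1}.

-1

Trace 256: π^k(256) = [256, 255, 335, 344, 1, 297, 368] for k=0..6.
Cycle type of π: 84×4 + 12 + 7×4 + 1; total 10 cycles.
sign(π) = (−1)^{n − #cycles} = (−1)^{377−10} = (−1)^367 = -1.
The Jacobi symbol (297|377) = -1 (Zolotarev) agrees.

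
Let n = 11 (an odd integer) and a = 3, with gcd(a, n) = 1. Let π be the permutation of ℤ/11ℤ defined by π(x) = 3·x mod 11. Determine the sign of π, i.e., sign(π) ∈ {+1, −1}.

Trace 3: π^k(3) = [3, 9, 5, 4, 1] for k=0..4.
Decompose π into cycles: lengths [5, 5, 1] (3 cycles, including the fixed point 0).
With 3 cycles on 11 points, sign = (−1)^{11−3} = +1.
Via Zolotarev, sign(π_{3}) = (3|11) = +1.

+1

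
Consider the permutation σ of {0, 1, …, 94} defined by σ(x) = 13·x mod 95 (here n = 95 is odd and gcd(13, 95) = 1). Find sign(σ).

+1

Trace 27: π^k(27) = [27, 66, 3, 39, 32, 36, 88] for k=0..6.
π_13 has 5 disjoint cycles with lengths [36, 36, 18, 4, 1] on {0,…,94}.
With 5 cycles on 95 points, sign = (−1)^{95−5} = +1.
Zolotarev: (13|95) = +1, matching the cycle-count sign.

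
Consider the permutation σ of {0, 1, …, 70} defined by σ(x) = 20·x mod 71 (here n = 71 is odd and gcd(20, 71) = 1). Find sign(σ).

Trace 37: π^k(37) = [37, 30, 32, 1, 20, 45, 48] for k=0..6.
Cycle type of π: 7×10 + 1; total 11 cycles.
71 − 11 = 60 transpositions; sign(π) = (−1)^60 = +1.
Check: (20/71) = +1 by Zolotarev.

+1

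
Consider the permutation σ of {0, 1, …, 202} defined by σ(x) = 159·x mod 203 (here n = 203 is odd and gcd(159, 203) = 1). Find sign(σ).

Trace 118: π^k(118) = [118, 86, 73, 36, 40, 67, 97] for k=0..6.
5 cycles of lengths [84, 84, 28, 6, 1].
Σ(ℓ_i−1) = 203−5 = 198; sign = (−1)^198 = +1.

+1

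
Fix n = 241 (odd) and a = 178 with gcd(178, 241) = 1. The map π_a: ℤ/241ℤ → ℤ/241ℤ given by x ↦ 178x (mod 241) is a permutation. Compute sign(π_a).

-1

Orbit of 2 under x↦178x: [2, 115, 226, 222, 233, 22, 60]… (length divides ord_241(178)).
Decompose π into cycles: lengths [48, 48, 48, 48, 48, 1] (6 cycles, including the fixed point 0).
With 6 cycles on 241 points, sign = (−1)^{241−6} = -1.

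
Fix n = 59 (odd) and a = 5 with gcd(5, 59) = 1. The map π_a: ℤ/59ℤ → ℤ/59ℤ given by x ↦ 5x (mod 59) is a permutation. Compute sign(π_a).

+1

Start at x=3: 3 → 15 → 16 → 21 → 46 → 53 → 29 → … (one orbit).
Decompose π into cycles: lengths [29, 29, 1] (3 cycles, including the fixed point 0).
With 3 cycles on 59 points, sign = (−1)^{59−3} = +1.
Via Zolotarev, sign(π_{5}) = (5|59) = +1.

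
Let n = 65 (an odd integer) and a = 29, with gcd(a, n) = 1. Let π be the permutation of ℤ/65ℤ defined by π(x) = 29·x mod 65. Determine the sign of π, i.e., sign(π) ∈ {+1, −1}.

Trace 61: π^k(61) = [61, 14, 16, 9, 1, 29] for k=0..5.
15 cycles of lengths [6, 6, 6, 6, 6, 6, 6, 6, 3, 3, 3, 3, 2, 2, 1].
With 15 cycles on 65 points, sign = (−1)^{65−15} = +1.

+1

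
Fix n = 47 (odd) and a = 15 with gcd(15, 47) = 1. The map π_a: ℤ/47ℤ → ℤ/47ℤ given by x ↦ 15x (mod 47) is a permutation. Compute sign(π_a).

Orbit of 1 under x↦15x: [1, 15, 37, 38, 6, 43, 34]… (length divides ord_47(15)).
Cycle lengths of π_15 on ℤ/47ℤ: [46, 1]; 2 cycles in total.
n − c = 47 − 2 = 45; sign = (−1)^45 = -1.
(15|47)_J = -1 (Zolotarev's lemma cross-check).

-1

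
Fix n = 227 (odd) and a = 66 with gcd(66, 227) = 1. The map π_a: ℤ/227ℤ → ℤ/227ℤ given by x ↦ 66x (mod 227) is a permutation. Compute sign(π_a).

-1

Trace 124: π^k(124) = [124, 12, 111, 62, 6, 169, 31] for k=0..6.
Cycle type of π: 226 + 1; total 2 cycles.
Σ(ℓ_i−1) = 227−2 = 225; sign = (−1)^225 = -1.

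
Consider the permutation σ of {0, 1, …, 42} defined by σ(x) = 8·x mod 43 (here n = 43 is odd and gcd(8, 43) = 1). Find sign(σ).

-1

Trace 21: π^k(21) = [21, 39, 11, 2, 16, 42, 35] for k=0..6.
Decompose π into cycles: lengths [14, 14, 14, 1] (4 cycles, including the fixed point 0).
n − c = 43 − 4 = 39; sign = (−1)^39 = -1.
Check: (8/43) = -1 by Zolotarev.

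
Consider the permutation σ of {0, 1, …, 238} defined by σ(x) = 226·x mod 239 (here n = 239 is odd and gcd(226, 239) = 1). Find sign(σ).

Trace 127: π^k(127) = [127, 22, 192, 133, 183, 11, 96] for k=0..6.
Cycle lengths of π_226 on ℤ/239ℤ: [119, 119, 1]; 3 cycles in total.
3 cycles on 239: each ℓ→(−1)^(ℓ−1), product (−1)^236 = +1.
Via Zolotarev, sign(π_{226}) = (226|239) = +1.

+1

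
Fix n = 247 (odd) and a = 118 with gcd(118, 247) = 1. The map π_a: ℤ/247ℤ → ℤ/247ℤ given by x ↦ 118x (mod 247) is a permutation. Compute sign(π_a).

+1

Orbit of 131 under x↦118x: [131, 144, 196, 157, 1, 118, 92]… (length divides ord_247(118)).
The orbit structure of x ↦ 118x mod 247: 39 orbits of sizes [9, 9, 9, 9, 9, 9, 9, 9, 9, 9, 9, 9, 9, 9, 9, 9, 9, 9, 9, 9, 9, 9, 9, 9, 9, 9, 1, 1, 1, 1, 1, 1, 1, 1, 1, 1, 1, 1, 1].
39 cycles on 247: each ℓ→(−1)^(ℓ−1), product (−1)^208 = +1.
Check: (118/247) = +1 by Zolotarev.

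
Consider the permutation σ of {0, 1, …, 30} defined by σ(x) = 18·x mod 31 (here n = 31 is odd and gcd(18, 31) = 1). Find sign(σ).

+1

Orbit of 9 under x↦18x: [9, 7, 2, 5, 28, 8, 20]… (length divides ord_31(18)).
3 cycles of lengths [15, 15, 1].
3 cycles on 31: each ℓ→(−1)^(ℓ−1), product (−1)^28 = +1.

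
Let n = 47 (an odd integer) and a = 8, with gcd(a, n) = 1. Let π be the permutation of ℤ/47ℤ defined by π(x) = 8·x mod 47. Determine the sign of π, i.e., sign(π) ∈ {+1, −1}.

Orbit of 8 under x↦8x: [8, 17, 42, 7, 9, 25, 12]… (length divides ord_47(8)).
Cycle type of π: 23×2 + 1; total 3 cycles.
sign(π) = (−1)^{n − #cycles} = (−1)^{47−3} = (−1)^44 = +1.

+1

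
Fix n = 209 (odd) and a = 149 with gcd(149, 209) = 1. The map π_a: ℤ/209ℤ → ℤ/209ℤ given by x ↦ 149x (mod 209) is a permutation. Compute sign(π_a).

Start at x=206: 206 → 180 → 68 → 100 → 61 → 102 → 150 → … (one orbit).
Cycle type of π: 90×2 + 10 + 9×2 + 1; total 6 cycles.
Σ(ℓ_i−1) = 209−6 = 203; sign = (−1)^203 = -1.
Via Zolotarev, sign(π_{149}) = (149|209) = -1.

-1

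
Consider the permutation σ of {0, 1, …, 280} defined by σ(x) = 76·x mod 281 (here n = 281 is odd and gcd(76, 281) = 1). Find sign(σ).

Orbit of 169 under x↦76x: [169, 199, 231, 134, 68, 110, 211]… (length divides ord_281(76)).
Decompose π into cycles: lengths [280, 1] (2 cycles, including the fixed point 0).
2 cycles on 281: each ℓ→(−1)^(ℓ−1), product (−1)^279 = -1.
(76|281)_J = -1 (Zolotarev's lemma cross-check).

-1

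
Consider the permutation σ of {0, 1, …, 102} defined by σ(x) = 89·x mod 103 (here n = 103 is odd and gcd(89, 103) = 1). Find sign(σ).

-1

Trace 37: π^k(37) = [37, 100, 42, 30, 95, 9, 80] for k=0..6.
4 cycles of lengths [34, 34, 34, 1].
With 4 cycles on 103 points, sign = (−1)^{103−4} = -1.
Via Zolotarev, sign(π_{89}) = (89|103) = -1.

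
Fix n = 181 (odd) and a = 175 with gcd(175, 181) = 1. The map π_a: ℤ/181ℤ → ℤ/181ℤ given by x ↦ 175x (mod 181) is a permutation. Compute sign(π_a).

-1

Start at x=40: 40 → 122 → 173 → 48 → 74 → 99 → 130 → … (one orbit).
π_175 has 4 disjoint cycles with lengths [60, 60, 60, 1] on {0,…,180}.
sign(π) = (−1)^{n − #cycles} = (−1)^{181−4} = (−1)^177 = -1.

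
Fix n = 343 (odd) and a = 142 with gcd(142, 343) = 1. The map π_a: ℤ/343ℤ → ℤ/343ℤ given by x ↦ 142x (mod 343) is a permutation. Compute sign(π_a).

+1

Start at x=102: 102 → 78 → 100 → 137 → 246 → 289 → 221 → … (one orbit).
7 cycles of lengths [147, 147, 21, 21, 3, 3, 1].
343 − 7 = 336 transpositions; sign(π) = (−1)^336 = +1.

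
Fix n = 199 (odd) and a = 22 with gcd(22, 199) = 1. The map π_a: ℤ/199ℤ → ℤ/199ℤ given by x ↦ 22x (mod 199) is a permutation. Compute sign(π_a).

-1

Orbit of 42 under x↦22x: [42, 128, 30, 63, 192, 45, 194]… (length divides ord_199(22)).
2 cycles of lengths [198, 1].
With 2 cycles on 199 points, sign = (−1)^{199−2} = -1.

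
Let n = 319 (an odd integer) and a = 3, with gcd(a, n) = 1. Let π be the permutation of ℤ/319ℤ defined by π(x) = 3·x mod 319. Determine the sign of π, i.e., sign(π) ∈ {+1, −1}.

-1

Trace 284: π^k(284) = [284, 214, 4, 12, 36, 108, 5] for k=0..6.
Cycle type of π: 140×2 + 28 + 5×2 + 1; total 6 cycles.
319 − 6 = 313 transpositions; sign(π) = (−1)^313 = -1.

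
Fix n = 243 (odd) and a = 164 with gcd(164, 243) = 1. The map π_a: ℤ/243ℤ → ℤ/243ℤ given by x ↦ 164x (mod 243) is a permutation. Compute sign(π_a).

-1

Orbit of 206 under x↦164x: [206, 7, 176, 190, 56, 193, 62]… (length divides ord_243(164)).
Cycle type of π: 162 + 54 + 18 + 6 + 2 + 1; total 6 cycles.
n − c = 243 − 6 = 237; sign = (−1)^237 = -1.
Via Zolotarev, sign(π_{164}) = (164|243) = -1.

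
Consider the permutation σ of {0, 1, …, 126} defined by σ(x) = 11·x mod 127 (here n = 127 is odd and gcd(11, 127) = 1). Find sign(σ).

Trace 42: π^k(42) = [42, 81, 2, 22, 115, 122, 72] for k=0..6.
Cycle type of π: 63×2 + 1; total 3 cycles.
127 − 3 = 124 transpositions; sign(π) = (−1)^124 = +1.
The Jacobi symbol (11|127) = +1 (Zolotarev) agrees.

+1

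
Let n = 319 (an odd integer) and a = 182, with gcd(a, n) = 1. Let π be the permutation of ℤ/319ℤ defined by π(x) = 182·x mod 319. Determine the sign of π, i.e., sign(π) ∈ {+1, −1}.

Trace 111: π^k(111) = [111, 105, 289, 282, 284, 10, 225] for k=0..6.
5 cycles of lengths [140, 140, 28, 10, 1].
n − c = 319 − 5 = 314; sign = (−1)^314 = +1.

+1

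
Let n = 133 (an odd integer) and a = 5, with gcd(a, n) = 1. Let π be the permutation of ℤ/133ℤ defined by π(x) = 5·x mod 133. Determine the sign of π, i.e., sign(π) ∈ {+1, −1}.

-1

Start at x=20: 20 → 100 → 101 → 106 → 131 → 123 → 83 → … (one orbit).
10 cycles of lengths [18, 18, 18, 18, 18, 18, 9, 9, 6, 1].
10 cycles on 133: each ℓ→(−1)^(ℓ−1), product (−1)^123 = -1.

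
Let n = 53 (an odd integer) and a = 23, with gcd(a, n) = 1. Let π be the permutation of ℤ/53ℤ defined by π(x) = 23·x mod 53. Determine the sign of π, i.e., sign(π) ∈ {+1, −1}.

Orbit of 30 under x↦23x: [30, 1, 23, 52]… (length divides ord_53(23)).
Cycle lengths of π_23 on ℤ/53ℤ: [4, 4, 4, 4, 4, 4, 4, 4, 4, 4, 4, 4, 4, 1]; 14 cycles in total.
Σ(ℓ_i−1) = 53−14 = 39; sign = (−1)^39 = -1.

-1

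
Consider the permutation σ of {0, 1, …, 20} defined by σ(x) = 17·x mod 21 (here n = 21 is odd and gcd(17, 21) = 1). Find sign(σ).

Trace 20: π^k(20) = [20, 4, 5, 1, 17, 16] for k=0..5.
π_17 has 5 disjoint cycles with lengths [6, 6, 6, 2, 1] on {0,…,20}.
sign(π) = (−1)^{n − #cycles} = (−1)^{21−5} = (−1)^16 = +1.
Via Zolotarev, sign(π_{17}) = (17|21) = +1.

+1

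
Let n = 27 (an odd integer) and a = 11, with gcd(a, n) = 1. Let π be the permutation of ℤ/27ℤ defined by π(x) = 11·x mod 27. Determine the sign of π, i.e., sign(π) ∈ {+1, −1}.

Trace 7: π^k(7) = [7, 23, 10, 2, 22, 26, 16] for k=0..6.
The orbit structure of x ↦ 11x mod 27: 4 orbits of sizes [18, 6, 2, 1].
27 − 4 = 23 transpositions; sign(π) = (−1)^23 = -1.
The Jacobi symbol (11|27) = -1 (Zolotarev) agrees.

-1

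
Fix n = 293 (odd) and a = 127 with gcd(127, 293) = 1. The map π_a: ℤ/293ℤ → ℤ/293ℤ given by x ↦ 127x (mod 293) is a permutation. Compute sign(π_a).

-1

Orbit of 3 under x↦127x: [3, 88, 42, 60, 2, 254, 28]… (length divides ord_293(127)).
The orbit structure of x ↦ 127x mod 293: 2 orbits of sizes [292, 1].
Σ(ℓ_i−1) = 293−2 = 291; sign = (−1)^291 = -1.
Via Zolotarev, sign(π_{127}) = (127|293) = -1.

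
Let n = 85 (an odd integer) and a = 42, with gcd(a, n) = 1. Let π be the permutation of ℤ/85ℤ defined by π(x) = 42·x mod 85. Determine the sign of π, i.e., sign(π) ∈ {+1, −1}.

-1

Start at x=42: 42 → 64 → 53 → 16 → 77 → 4 → 83 → … (one orbit).
Cycle lengths of π_42 on ℤ/85ℤ: [8, 8, 8, 8, 8, 8, 8, 8, 8, 8, 4, 1]; 12 cycles in total.
n − c = 85 − 12 = 73; sign = (−1)^73 = -1.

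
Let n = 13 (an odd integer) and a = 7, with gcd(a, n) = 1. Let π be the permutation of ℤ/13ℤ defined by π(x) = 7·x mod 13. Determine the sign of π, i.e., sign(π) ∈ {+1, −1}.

Orbit of 2 under x↦7x: [2, 1, 7, 10, 5, 9, 11]… (length divides ord_13(7)).
2 cycles of lengths [12, 1].
Σ(ℓ_i−1) = 13−2 = 11; sign = (−1)^11 = -1.
Via Zolotarev, sign(π_{7}) = (7|13) = -1.

-1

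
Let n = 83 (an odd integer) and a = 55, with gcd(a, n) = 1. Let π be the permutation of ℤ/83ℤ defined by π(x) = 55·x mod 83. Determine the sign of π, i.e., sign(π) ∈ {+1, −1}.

-1

Orbit of 60 under x↦55x: [60, 63, 62, 7, 53, 10, 52]… (length divides ord_83(55)).
Decompose π into cycles: lengths [82, 1] (2 cycles, including the fixed point 0).
n − c = 83 − 2 = 81; sign = (−1)^81 = -1.
Zolotarev: (55|83) = -1, matching the cycle-count sign.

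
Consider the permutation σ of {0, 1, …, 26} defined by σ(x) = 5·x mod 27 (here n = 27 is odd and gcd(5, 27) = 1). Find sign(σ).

-1

Orbit of 1 under x↦5x: [1, 5, 25, 17, 4, 20, 19]… (length divides ord_27(5)).
Cycle type of π: 18 + 6 + 2 + 1; total 4 cycles.
sign(π) = (−1)^{n − #cycles} = (−1)^{27−4} = (−1)^23 = -1.
Check: (5/27) = -1 by Zolotarev.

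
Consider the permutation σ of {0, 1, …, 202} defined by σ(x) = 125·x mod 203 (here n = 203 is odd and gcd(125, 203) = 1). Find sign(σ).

-1

Orbit of 78 under x↦125x: [78, 6, 141, 167, 169, 13, 1]… (length divides ord_203(125)).
Cycle lengths of π_125 on ℤ/203ℤ: [14, 14, 14, 14, 14, 14, 14, 14, 14, 14, 14, 14, 14, 14, 2, 2, 2, 1]; 18 cycles in total.
With 18 cycles on 203 points, sign = (−1)^{203−18} = -1.
The Jacobi symbol (125|203) = -1 (Zolotarev) agrees.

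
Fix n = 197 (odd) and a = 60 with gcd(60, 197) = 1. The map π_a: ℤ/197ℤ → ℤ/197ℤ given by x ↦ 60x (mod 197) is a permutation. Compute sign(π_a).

+1

Start at x=187: 187 → 188 → 51 → 105 → 193 → 154 → 178 → … (one orbit).
Decompose π into cycles: lengths [49, 49, 49, 49, 1] (5 cycles, including the fixed point 0).
197 − 5 = 192 transpositions; sign(π) = (−1)^192 = +1.
Check: (60/197) = +1 by Zolotarev.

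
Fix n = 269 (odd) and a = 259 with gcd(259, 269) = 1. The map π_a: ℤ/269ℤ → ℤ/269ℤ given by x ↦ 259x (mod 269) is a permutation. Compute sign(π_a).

Trace 110: π^k(110) = [110, 245, 240, 21, 59, 217, 251] for k=0..6.
Decompose π into cycles: lengths [268, 1] (2 cycles, including the fixed point 0).
Σ(ℓ_i−1) = 269−2 = 267; sign = (−1)^267 = -1.

-1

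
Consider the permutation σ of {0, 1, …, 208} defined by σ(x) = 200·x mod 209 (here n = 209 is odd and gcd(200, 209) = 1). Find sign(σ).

Orbit of 100 under x↦200x: [100, 145, 158, 41, 49, 186, 207]… (length divides ord_209(200)).
5 cycles of lengths [90, 90, 18, 10, 1].
With 5 cycles on 209 points, sign = (−1)^{209−5} = +1.

+1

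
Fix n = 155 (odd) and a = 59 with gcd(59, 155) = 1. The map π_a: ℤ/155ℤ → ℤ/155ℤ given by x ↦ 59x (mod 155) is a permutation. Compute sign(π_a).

Trace 14: π^k(14) = [14, 51, 64, 56, 49, 101, 69] for k=0..6.
Cycle type of π: 30×4 + 15×2 + 2×2 + 1; total 9 cycles.
With 9 cycles on 155 points, sign = (−1)^{155−9} = +1.
Zolotarev: (59|155) = +1, matching the cycle-count sign.

+1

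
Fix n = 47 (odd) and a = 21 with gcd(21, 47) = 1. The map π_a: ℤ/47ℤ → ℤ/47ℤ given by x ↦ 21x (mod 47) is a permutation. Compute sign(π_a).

+1

Trace 18: π^k(18) = [18, 2, 42, 36, 4, 37, 25] for k=0..6.
The orbit structure of x ↦ 21x mod 47: 3 orbits of sizes [23, 23, 1].
47 − 3 = 44 transpositions; sign(π) = (−1)^44 = +1.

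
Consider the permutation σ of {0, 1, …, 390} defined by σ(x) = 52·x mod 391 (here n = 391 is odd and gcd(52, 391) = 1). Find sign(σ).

Trace 154: π^k(154) = [154, 188, 1, 52, 358, 239, 307] for k=0..6.
51 cycles of lengths [11, 11, 11, 11, 11, 11, 11, 11, 11, 11, 11, 11, 11, 11, 11, 11, 11, 11, 11, 11, 11, 11, 11, 11, 11, 11, 11, 11, 11, 11, 11, 11, 11, 11, 1, 1, 1, 1, 1, 1, 1, 1, 1, 1, 1, 1, 1, 1, 1, 1, 1].
Σ(ℓ_i−1) = 391−51 = 340; sign = (−1)^340 = +1.
The Jacobi symbol (52|391) = +1 (Zolotarev) agrees.

+1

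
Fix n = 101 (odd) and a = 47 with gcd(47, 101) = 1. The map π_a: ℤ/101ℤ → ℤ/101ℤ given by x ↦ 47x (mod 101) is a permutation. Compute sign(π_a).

Orbit of 22 under x↦47x: [22, 24, 17, 92, 82, 16, 45]… (length divides ord_101(47)).
Cycle lengths of π_47 on ℤ/101ℤ: [50, 50, 1]; 3 cycles in total.
sign(π) = (−1)^{n − #cycles} = (−1)^{101−3} = (−1)^98 = +1.

+1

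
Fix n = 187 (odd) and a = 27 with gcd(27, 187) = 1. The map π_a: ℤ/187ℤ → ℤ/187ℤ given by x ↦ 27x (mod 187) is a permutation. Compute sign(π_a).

Trace 181: π^k(181) = [181, 25, 114, 86, 78, 49, 14] for k=0..6.
Cycle type of π: 80×2 + 16 + 5×2 + 1; total 6 cycles.
With 6 cycles on 187 points, sign = (−1)^{187−6} = -1.

-1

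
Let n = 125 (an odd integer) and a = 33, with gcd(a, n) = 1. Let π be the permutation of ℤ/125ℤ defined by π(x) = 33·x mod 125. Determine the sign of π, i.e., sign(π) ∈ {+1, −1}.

-1

Trace 103: π^k(103) = [103, 24, 42, 11, 113, 104, 57] for k=0..6.
Cycle type of π: 100 + 20 + 4 + 1; total 4 cycles.
Σ(ℓ_i−1) = 125−4 = 121; sign = (−1)^121 = -1.
The Jacobi symbol (33|125) = -1 (Zolotarev) agrees.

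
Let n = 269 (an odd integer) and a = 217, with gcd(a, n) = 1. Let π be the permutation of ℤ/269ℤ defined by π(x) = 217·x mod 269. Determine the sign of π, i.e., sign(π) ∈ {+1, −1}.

Trace 58: π^k(58) = [58, 212, 5, 9, 70, 126, 173] for k=0..6.
The orbit structure of x ↦ 217x mod 269: 3 orbits of sizes [134, 134, 1].
With 3 cycles on 269 points, sign = (−1)^{269−3} = +1.

+1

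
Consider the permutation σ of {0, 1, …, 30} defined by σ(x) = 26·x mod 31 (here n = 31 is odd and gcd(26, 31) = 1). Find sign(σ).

-1

Orbit of 6 under x↦26x: [6, 1, 26, 25, 30, 5]… (length divides ord_31(26)).
Decompose π into cycles: lengths [6, 6, 6, 6, 6, 1] (6 cycles, including the fixed point 0).
n − c = 31 − 6 = 25; sign = (−1)^25 = -1.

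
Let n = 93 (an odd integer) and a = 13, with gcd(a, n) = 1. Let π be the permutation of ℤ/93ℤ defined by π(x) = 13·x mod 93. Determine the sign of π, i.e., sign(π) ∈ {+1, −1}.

-1

Trace 76: π^k(76) = [76, 58, 10, 37, 16, 22, 7] for k=0..6.
6 cycles of lengths [30, 30, 30, 1, 1, 1].
n − c = 93 − 6 = 87; sign = (−1)^87 = -1.
Zolotarev: (13|93) = -1, matching the cycle-count sign.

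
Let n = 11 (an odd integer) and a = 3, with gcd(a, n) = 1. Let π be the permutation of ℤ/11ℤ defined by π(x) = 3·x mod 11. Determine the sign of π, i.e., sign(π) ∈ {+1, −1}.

Orbit of 1 under x↦3x: [1, 3, 9, 5, 4]… (length divides ord_11(3)).
The orbit structure of x ↦ 3x mod 11: 3 orbits of sizes [5, 5, 1].
11 − 3 = 8 transpositions; sign(π) = (−1)^8 = +1.

+1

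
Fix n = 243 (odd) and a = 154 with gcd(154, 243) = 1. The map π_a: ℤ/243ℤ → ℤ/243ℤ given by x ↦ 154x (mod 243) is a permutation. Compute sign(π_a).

Trace 91: π^k(91) = [91, 163, 73, 64, 136, 46, 37] for k=0..6.
Cycle type of π: 27×6 + 9×6 + 3×6 + 1×9; total 27 cycles.
27 cycles on 243: each ℓ→(−1)^(ℓ−1), product (−1)^216 = +1.
Check: (154/243) = +1 by Zolotarev.

+1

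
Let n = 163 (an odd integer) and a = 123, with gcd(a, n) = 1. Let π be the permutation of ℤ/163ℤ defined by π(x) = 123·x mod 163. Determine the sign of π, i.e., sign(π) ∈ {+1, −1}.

-1

Start at x=104: 104 → 78 → 140 → 105 → 38 → 110 → 1 → … (one orbit).
π_123 has 10 disjoint cycles with lengths [18, 18, 18, 18, 18, 18, 18, 18, 18, 1] on {0,…,162}.
Σ(ℓ_i−1) = 163−10 = 153; sign = (−1)^153 = -1.
Check: (123/163) = -1 by Zolotarev.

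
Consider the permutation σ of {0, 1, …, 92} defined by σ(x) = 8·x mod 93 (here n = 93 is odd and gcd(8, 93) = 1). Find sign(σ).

-1

Start at x=8: 8 → 64 → 47 → 4 → 32 → 70 → 2 → … (one orbit).
The orbit structure of x ↦ 8x mod 93: 14 orbits of sizes [10, 10, 10, 10, 10, 10, 5, 5, 5, 5, 5, 5, 2, 1].
93 − 14 = 79 transpositions; sign(π) = (−1)^79 = -1.
Zolotarev: (8|93) = -1, matching the cycle-count sign.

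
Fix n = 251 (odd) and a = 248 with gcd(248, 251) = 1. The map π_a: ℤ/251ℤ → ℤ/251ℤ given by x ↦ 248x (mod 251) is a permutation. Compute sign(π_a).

-1

Trace 226: π^k(226) = [226, 75, 26, 173, 234, 51, 98] for k=0..6.
Cycle lengths of π_248 on ℤ/251ℤ: [250, 1]; 2 cycles in total.
With 2 cycles on 251 points, sign = (−1)^{251−2} = -1.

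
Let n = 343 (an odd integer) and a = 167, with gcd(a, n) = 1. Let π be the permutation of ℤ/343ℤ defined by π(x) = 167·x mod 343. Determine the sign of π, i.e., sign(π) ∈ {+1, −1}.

Trace 36: π^k(36) = [36, 181, 43, 321, 99, 69, 204] for k=0..6.
Cycle type of π: 98×3 + 14×3 + 2×3 + 1; total 10 cycles.
10 cycles on 343: each ℓ→(−1)^(ℓ−1), product (−1)^333 = -1.
The Jacobi symbol (167|343) = -1 (Zolotarev) agrees.

-1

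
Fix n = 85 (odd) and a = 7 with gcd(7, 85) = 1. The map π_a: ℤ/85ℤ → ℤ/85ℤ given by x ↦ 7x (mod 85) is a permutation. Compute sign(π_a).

Orbit of 27 under x↦7x: [27, 19, 48, 81, 57, 59, 73]… (length divides ord_85(7)).
Cycle lengths of π_7 on ℤ/85ℤ: [16, 16, 16, 16, 16, 4, 1]; 7 cycles in total.
With 7 cycles on 85 points, sign = (−1)^{85−7} = +1.

+1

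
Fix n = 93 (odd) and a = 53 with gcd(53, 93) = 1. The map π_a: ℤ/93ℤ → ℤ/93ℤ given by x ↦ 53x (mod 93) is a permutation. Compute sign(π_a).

+1

Orbit of 4 under x↦53x: [4, 26, 76, 29, 49, 86, 1]… (length divides ord_93(53)).
The orbit structure of x ↦ 53x mod 93: 5 orbits of sizes [30, 30, 30, 2, 1].
n − c = 93 − 5 = 88; sign = (−1)^88 = +1.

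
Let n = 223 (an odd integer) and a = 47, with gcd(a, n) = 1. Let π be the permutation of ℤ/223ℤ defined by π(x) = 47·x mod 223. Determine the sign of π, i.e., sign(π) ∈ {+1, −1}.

+1

Start at x=41: 41 → 143 → 31 → 119 → 18 → 177 → 68 → … (one orbit).
π_47 has 3 disjoint cycles with lengths [111, 111, 1] on {0,…,222}.
223 − 3 = 220 transpositions; sign(π) = (−1)^220 = +1.
Check: (47/223) = +1 by Zolotarev.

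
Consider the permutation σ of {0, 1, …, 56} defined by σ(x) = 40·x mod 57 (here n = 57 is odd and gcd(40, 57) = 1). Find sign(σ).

-1

Start at x=22: 22 → 25 → 31 → 43 → 10 → 1 → 40 → … (one orbit).
6 cycles of lengths [18, 18, 18, 1, 1, 1].
With 6 cycles on 57 points, sign = (−1)^{57−6} = -1.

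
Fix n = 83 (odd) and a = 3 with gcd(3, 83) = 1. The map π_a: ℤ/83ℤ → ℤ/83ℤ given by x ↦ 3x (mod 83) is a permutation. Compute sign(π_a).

Start at x=16: 16 → 48 → 61 → 17 → 51 → 70 → 44 → … (one orbit).
π_3 has 3 disjoint cycles with lengths [41, 41, 1] on {0,…,82}.
3 cycles on 83: each ℓ→(−1)^(ℓ−1), product (−1)^80 = +1.
(3|83)_J = +1 (Zolotarev's lemma cross-check).

+1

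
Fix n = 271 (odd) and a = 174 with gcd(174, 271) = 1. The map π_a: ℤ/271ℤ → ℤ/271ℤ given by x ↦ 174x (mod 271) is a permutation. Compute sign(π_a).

+1

Orbit of 138 under x↦174x: [138, 164, 81, 2, 77, 119, 110]… (length divides ord_271(174)).
The orbit structure of x ↦ 174x mod 271: 3 orbits of sizes [135, 135, 1].
With 3 cycles on 271 points, sign = (−1)^{271−3} = +1.
Check: (174/271) = +1 by Zolotarev.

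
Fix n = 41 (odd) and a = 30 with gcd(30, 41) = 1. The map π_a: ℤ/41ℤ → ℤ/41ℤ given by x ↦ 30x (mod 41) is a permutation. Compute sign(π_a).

Trace 36: π^k(36) = [36, 14, 10, 13, 21, 15, 40] for k=0..6.
Decompose π into cycles: lengths [40, 1] (2 cycles, including the fixed point 0).
With 2 cycles on 41 points, sign = (−1)^{41−2} = -1.
(30|41)_J = -1 (Zolotarev's lemma cross-check).

-1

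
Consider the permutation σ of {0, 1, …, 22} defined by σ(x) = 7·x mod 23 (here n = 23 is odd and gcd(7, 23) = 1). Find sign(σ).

-1

Orbit of 7 under x↦7x: [7, 3, 21, 9, 17, 4, 5]… (length divides ord_23(7)).
Cycle lengths of π_7 on ℤ/23ℤ: [22, 1]; 2 cycles in total.
2 cycles on 23: each ℓ→(−1)^(ℓ−1), product (−1)^21 = -1.
(7|23)_J = -1 (Zolotarev's lemma cross-check).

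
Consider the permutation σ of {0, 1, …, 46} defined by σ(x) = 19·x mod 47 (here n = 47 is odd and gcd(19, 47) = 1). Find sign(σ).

Orbit of 29 under x↦19x: [29, 34, 35, 7, 39, 36, 26]… (length divides ord_47(19)).
Cycle lengths of π_19 on ℤ/47ℤ: [46, 1]; 2 cycles in total.
Σ(ℓ_i−1) = 47−2 = 45; sign = (−1)^45 = -1.

-1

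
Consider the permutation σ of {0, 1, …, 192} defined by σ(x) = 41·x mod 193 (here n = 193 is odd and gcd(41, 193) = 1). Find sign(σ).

Start at x=26: 26 → 101 → 88 → 134 → 90 → 23 → 171 → … (one orbit).
π_41 has 2 disjoint cycles with lengths [192, 1] on {0,…,192}.
sign(π) = (−1)^{n − #cycles} = (−1)^{193−2} = (−1)^191 = -1.
Check: (41/193) = -1 by Zolotarev.

-1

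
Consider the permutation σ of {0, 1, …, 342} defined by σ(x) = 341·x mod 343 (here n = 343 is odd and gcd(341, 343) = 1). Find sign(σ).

Trace 233: π^k(233) = [233, 220, 246, 194, 298, 90, 163] for k=0..6.
Cycle lengths of π_341 on ℤ/343ℤ: [294, 42, 6, 1]; 4 cycles in total.
Σ(ℓ_i−1) = 343−4 = 339; sign = (−1)^339 = -1.
Zolotarev: (341|343) = -1, matching the cycle-count sign.

-1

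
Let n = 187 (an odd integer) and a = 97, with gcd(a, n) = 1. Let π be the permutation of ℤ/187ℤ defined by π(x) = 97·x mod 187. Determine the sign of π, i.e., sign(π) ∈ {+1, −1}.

Start at x=48: 48 → 168 → 27 → 1 → 97 → 59 → 113 → … (one orbit).
Decompose π into cycles: lengths [80, 80, 16, 5, 5, 1] (6 cycles, including the fixed point 0).
sign(π) = (−1)^{n − #cycles} = (−1)^{187−6} = (−1)^181 = -1.
Zolotarev: (97|187) = -1, matching the cycle-count sign.

-1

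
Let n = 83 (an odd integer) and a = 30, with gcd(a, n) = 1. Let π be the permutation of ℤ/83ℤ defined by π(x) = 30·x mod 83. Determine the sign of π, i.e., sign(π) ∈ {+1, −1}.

Trace 65: π^k(65) = [65, 41, 68, 48, 29, 40, 38] for k=0..6.
Cycle type of π: 41×2 + 1; total 3 cycles.
83 − 3 = 80 transpositions; sign(π) = (−1)^80 = +1.

+1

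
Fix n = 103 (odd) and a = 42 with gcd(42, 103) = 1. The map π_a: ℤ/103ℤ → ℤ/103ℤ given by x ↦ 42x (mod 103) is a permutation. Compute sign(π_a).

-1

Trace 1: π^k(1) = [1, 42, 13, 31, 66, 94, 34] for k=0..6.
4 cycles of lengths [34, 34, 34, 1].
n − c = 103 − 4 = 99; sign = (−1)^99 = -1.
The Jacobi symbol (42|103) = -1 (Zolotarev) agrees.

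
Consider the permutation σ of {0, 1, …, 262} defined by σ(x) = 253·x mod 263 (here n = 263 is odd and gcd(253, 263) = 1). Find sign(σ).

Trace 207: π^k(207) = [207, 34, 186, 244, 190, 204, 64] for k=0..6.
π_253 has 3 disjoint cycles with lengths [131, 131, 1] on {0,…,262}.
With 3 cycles on 263 points, sign = (−1)^{263−3} = +1.
The Jacobi symbol (253|263) = +1 (Zolotarev) agrees.

+1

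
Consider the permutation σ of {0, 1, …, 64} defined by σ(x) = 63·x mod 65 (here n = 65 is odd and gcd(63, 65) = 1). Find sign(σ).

+1

Orbit of 1 under x↦63x: [1, 63, 4, 57, 16, 33, 64]… (length divides ord_65(63)).
Cycle type of π: 12×5 + 4 + 1; total 7 cycles.
65 − 7 = 58 transpositions; sign(π) = (−1)^58 = +1.
(63|65)_J = +1 (Zolotarev's lemma cross-check).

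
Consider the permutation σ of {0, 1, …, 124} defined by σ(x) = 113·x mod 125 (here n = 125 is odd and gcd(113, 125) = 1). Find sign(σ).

Start at x=44: 44 → 97 → 86 → 93 → 9 → 17 → 46 → … (one orbit).
Cycle type of π: 100 + 20 + 4 + 1; total 4 cycles.
125 − 4 = 121 transpositions; sign(π) = (−1)^121 = -1.
Zolotarev: (113|125) = -1, matching the cycle-count sign.

-1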